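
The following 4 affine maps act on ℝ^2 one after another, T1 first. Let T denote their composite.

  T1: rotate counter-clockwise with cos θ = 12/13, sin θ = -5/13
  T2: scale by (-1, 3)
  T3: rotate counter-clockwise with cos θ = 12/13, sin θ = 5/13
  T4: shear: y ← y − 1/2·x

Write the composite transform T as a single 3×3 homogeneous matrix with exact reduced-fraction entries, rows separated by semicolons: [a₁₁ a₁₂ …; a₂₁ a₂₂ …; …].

T = [-69/169 -240/169 0; -411/338 527/169 0; 0 0 1]

T1 = [12/13 5/13 0; -5/13 12/13 0; 0 0 1]
T2·T1 = [-12/13 -5/13 0; -15/13 36/13 0; 0 0 1]
T3·…·T1 = [-69/169 -240/169 0; -240/169 407/169 0; 0 0 1]
T4·…·T1 = [-69/169 -240/169 0; -411/338 527/169 0; 0 0 1]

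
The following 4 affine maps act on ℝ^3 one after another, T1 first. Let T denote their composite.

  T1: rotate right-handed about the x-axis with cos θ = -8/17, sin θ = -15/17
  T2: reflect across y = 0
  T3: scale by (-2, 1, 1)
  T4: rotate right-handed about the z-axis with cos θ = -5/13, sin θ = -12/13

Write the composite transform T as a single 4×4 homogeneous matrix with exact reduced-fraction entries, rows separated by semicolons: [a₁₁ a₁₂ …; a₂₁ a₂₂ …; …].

T1 = [1 0 0 0; 0 -8/17 15/17 0; 0 -15/17 -8/17 0; 0 0 0 1]
T2·T1 = [1 0 0 0; 0 8/17 -15/17 0; 0 -15/17 -8/17 0; 0 0 0 1]
T3·…·T1 = [-2 0 0 0; 0 8/17 -15/17 0; 0 -15/17 -8/17 0; 0 0 0 1]
T4·…·T1 = [10/13 96/221 -180/221 0; 24/13 -40/221 75/221 0; 0 -15/17 -8/17 0; 0 0 0 1]

T = [10/13 96/221 -180/221 0; 24/13 -40/221 75/221 0; 0 -15/17 -8/17 0; 0 0 0 1]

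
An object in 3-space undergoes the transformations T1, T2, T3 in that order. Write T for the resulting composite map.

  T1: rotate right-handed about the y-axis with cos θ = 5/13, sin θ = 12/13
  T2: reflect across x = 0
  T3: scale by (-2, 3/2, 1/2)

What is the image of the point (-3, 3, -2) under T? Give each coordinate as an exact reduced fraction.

T(p) = (-6, 9/2, 1)

T1 rotate right-handed about the y-axis with cos θ = 5/13, sin θ = 12/13: (-3, 3, -2) → (-3, 3, 2)
T2 reflect across x = 0: (-3, 3, 2) → (3, 3, 2)
T3 scale by (-2, 3/2, 1/2): (3, 3, 2) → (-6, 9/2, 1)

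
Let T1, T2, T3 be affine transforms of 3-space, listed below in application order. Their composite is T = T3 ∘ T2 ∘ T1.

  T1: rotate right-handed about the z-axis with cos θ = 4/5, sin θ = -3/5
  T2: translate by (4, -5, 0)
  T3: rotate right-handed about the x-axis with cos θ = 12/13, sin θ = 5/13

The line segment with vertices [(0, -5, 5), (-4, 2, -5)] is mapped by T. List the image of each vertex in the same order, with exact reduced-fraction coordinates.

image vertices: (1, -133/13, 15/13), (2, 1, -5)

T1 rotate right-handed about the z-axis with cos θ = 4/5, sin θ = -3/5: (0, -5, 5) → (-3, -4, 5); (-4, 2, -5) → (-2, 4, -5)
T2 translate by (4, -5, 0): (-3, -4, 5) → (1, -9, 5); (-2, 4, -5) → (2, -1, -5)
T3 rotate right-handed about the x-axis with cos θ = 12/13, sin θ = 5/13: (1, -9, 5) → (1, -133/13, 15/13); (2, -1, -5) → (2, 1, -5)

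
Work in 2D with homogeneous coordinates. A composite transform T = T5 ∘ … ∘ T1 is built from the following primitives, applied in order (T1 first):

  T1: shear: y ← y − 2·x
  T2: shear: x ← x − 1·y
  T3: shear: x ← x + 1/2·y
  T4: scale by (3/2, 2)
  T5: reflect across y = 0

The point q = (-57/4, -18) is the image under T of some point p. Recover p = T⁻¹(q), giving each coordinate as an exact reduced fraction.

p = (-5, -1)

T1 = [1 0 0; -2 1 0; 0 0 1]
T2·T1 = [3 -1 0; -2 1 0; 0 0 1]
T3·…·T1 = [2 -1/2 0; -2 1 0; 0 0 1]
T4·…·T1 = [3 -3/4 0; -4 2 0; 0 0 1]
T5·…·T1 = [3 -3/4 0; 4 -2 0; 0 0 1]
det M = -3; M⁻¹ = [2/3 -1/4 0; 4/3 -1 0; 0 0 1]
M⁻¹ · (-57/4, -18)ᵀ = (-5, -1)ᵀ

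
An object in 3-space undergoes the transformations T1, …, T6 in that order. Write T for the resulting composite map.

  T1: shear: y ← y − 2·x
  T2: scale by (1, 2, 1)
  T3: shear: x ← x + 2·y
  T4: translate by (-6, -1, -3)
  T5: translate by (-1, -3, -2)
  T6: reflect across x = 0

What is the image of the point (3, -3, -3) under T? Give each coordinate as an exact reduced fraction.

T(p) = (40, -22, -8)

T1 shear: y ← y − 2·x: (3, -3, -3) → (3, -9, -3)
T2 scale by (1, 2, 1): (3, -9, -3) → (3, -18, -3)
T3 shear: x ← x + 2·y: (3, -18, -3) → (-33, -18, -3)
T4 translate by (-6, -1, -3): (-33, -18, -3) → (-39, -19, -6)
T5 translate by (-1, -3, -2): (-39, -19, -6) → (-40, -22, -8)
T6 reflect across x = 0: (-40, -22, -8) → (40, -22, -8)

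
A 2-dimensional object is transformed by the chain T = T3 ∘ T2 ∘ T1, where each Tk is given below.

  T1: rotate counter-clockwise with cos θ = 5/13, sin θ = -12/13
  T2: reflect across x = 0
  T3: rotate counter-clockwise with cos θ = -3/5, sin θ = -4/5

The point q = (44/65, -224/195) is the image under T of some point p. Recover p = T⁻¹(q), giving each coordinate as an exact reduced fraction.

T1 = [5/13 12/13 0; -12/13 5/13 0; 0 0 1]
T2·T1 = [-5/13 -12/13 0; -12/13 5/13 0; 0 0 1]
T3·…·T1 = [-33/65 56/65 0; 56/65 33/65 0; 0 0 1]
det M = -1; M⁻¹ = [-33/65 56/65 0; 56/65 33/65 0; 0 0 1]
M⁻¹ · (44/65, -224/195)ᵀ = (-4/3, 0)ᵀ

p = (-4/3, 0)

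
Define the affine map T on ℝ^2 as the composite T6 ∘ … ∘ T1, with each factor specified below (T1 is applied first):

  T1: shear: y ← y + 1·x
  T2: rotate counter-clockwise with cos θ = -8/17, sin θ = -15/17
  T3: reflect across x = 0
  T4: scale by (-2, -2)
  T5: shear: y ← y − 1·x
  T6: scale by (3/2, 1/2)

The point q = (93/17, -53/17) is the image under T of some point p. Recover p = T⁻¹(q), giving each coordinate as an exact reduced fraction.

p = (-2, 3)

T1 = [1 0 0; 1 1 0; 0 0 1]
T2·T1 = [7/17 15/17 0; -23/17 -8/17 0; 0 0 1]
T3·…·T1 = [-7/17 -15/17 0; -23/17 -8/17 0; 0 0 1]
T4·…·T1 = [14/17 30/17 0; 46/17 16/17 0; 0 0 1]
T5·…·T1 = [14/17 30/17 0; 32/17 -14/17 0; 0 0 1]
T6·…·T1 = [21/17 45/17 0; 16/17 -7/17 0; 0 0 1]
det M = -3; M⁻¹ = [7/51 15/17 0; 16/51 -7/17 0; 0 0 1]
M⁻¹ · (93/17, -53/17)ᵀ = (-2, 3)ᵀ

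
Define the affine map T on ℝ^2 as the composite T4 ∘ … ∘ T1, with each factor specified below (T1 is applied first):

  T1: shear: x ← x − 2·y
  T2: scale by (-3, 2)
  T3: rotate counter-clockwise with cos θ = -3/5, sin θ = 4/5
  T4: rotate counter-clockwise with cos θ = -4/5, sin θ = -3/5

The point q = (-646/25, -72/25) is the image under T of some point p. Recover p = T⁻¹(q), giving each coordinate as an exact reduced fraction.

T1 = [1 -2 0; 0 1 0; 0 0 1]
T2·T1 = [-3 6 0; 0 2 0; 0 0 1]
T3·…·T1 = [9/5 -26/5 0; -12/5 18/5 0; 0 0 1]
T4·…·T1 = [-72/25 158/25 0; 21/25 6/25 0; 0 0 1]
det M = -6; M⁻¹ = [-1/25 79/75 0; 7/50 12/25 0; 0 0 1]
M⁻¹ · (-646/25, -72/25)ᵀ = (-2, -5)ᵀ

p = (-2, -5)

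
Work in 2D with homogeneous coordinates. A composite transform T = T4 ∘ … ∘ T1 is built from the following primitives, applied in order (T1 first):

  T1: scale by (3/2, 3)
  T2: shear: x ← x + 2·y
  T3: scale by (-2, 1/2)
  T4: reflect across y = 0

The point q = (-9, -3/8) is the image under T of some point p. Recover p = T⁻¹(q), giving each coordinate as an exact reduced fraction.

T1 = [3/2 0 0; 0 3 0; 0 0 1]
T2·T1 = [3/2 6 0; 0 3 0; 0 0 1]
T3·…·T1 = [-3 -12 0; 0 3/2 0; 0 0 1]
T4·…·T1 = [-3 -12 0; 0 -3/2 0; 0 0 1]
det M = 9/2; M⁻¹ = [-1/3 8/3 0; 0 -2/3 0; 0 0 1]
M⁻¹ · (-9, -3/8)ᵀ = (2, 1/4)ᵀ

p = (2, 1/4)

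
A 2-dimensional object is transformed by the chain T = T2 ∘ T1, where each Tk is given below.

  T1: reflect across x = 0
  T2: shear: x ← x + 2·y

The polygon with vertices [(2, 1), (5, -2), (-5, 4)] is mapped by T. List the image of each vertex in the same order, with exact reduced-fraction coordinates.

T1 reflect across x = 0: (2, 1) → (-2, 1); (5, -2) → (-5, -2); (-5, 4) → (5, 4)
T2 shear: x ← x + 2·y: (-2, 1) → (0, 1); (-5, -2) → (-9, -2); (5, 4) → (13, 4)

image vertices: (0, 1), (-9, -2), (13, 4)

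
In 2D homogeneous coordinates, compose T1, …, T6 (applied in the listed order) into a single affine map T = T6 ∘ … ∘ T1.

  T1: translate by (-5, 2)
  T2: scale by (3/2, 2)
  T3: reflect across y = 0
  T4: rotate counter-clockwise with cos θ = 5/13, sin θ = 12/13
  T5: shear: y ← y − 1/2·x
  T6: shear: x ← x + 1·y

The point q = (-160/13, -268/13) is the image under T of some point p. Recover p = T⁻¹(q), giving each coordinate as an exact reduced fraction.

p = (-3, 5)

T1 = [1 0 -5; 0 1 2; 0 0 1]
T2·T1 = [3/2 0 -15/2; 0 2 4; 0 0 1]
T3·…·T1 = [3/2 0 -15/2; 0 -2 -4; 0 0 1]
T4·…·T1 = [15/26 24/13 21/26; 18/13 -10/13 -110/13; 0 0 1]
T5·…·T1 = [15/26 24/13 21/26; 57/52 -22/13 -461/52; 0 0 1]
T6·…·T1 = [87/52 2/13 -419/52; 57/52 -22/13 -461/52; 0 0 1]
det M = -3; M⁻¹ = [22/39 2/39 5; 19/52 -29/52 -2; 0 0 1]
M⁻¹ · (-160/13, -268/13)ᵀ = (-3, 5)ᵀ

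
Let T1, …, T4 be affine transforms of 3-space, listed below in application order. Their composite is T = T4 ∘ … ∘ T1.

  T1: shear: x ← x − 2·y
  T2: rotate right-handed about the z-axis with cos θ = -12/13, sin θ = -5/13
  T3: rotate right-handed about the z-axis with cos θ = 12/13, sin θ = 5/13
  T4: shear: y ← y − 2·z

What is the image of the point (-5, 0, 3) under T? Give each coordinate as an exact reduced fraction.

T(p) = (595/169, -414/169, 3)

T1 shear: x ← x − 2·y: (-5, 0, 3) → (-5, 0, 3)
T2 rotate right-handed about the z-axis with cos θ = -12/13, sin θ = -5/13: (-5, 0, 3) → (60/13, 25/13, 3)
T3 rotate right-handed about the z-axis with cos θ = 12/13, sin θ = 5/13: (60/13, 25/13, 3) → (595/169, 600/169, 3)
T4 shear: y ← y − 2·z: (595/169, 600/169, 3) → (595/169, -414/169, 3)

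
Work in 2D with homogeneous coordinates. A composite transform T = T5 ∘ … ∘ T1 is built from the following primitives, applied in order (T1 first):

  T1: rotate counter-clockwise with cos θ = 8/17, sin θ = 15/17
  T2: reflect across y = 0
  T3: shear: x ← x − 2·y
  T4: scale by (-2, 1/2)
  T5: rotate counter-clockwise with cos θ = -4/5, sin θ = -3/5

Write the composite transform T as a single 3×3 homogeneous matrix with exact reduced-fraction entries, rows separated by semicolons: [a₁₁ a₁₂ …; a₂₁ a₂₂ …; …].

T = [563/170 -4/85 0; 258/85 22/85 0; 0 0 1]

T1 = [8/17 -15/17 0; 15/17 8/17 0; 0 0 1]
T2·T1 = [8/17 -15/17 0; -15/17 -8/17 0; 0 0 1]
T3·…·T1 = [38/17 1/17 0; -15/17 -8/17 0; 0 0 1]
T4·…·T1 = [-76/17 -2/17 0; -15/34 -4/17 0; 0 0 1]
T5·…·T1 = [563/170 -4/85 0; 258/85 22/85 0; 0 0 1]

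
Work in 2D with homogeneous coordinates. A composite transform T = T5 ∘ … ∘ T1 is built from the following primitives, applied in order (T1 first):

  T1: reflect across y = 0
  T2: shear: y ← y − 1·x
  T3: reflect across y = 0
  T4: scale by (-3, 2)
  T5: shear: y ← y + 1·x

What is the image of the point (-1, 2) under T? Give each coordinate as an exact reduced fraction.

T1 reflect across y = 0: (-1, 2) → (-1, -2)
T2 shear: y ← y − 1·x: (-1, -2) → (-1, -1)
T3 reflect across y = 0: (-1, -1) → (-1, 1)
T4 scale by (-3, 2): (-1, 1) → (3, 2)
T5 shear: y ← y + 1·x: (3, 2) → (3, 5)

T(p) = (3, 5)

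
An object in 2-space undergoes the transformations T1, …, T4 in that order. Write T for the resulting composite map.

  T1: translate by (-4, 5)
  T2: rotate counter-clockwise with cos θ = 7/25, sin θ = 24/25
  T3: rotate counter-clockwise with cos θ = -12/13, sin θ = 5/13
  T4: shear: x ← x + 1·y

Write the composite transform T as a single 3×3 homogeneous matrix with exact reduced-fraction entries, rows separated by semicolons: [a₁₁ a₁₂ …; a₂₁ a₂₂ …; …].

T1 = [1 0 -4; 0 1 5; 0 0 1]
T2·T1 = [7/25 -24/25 -148/25; 24/25 7/25 -61/25; 0 0 1]
T3·…·T1 = [-204/325 253/325 2081/325; -253/325 -204/325 -8/325; 0 0 1]
T4·…·T1 = [-457/325 49/325 2073/325; -253/325 -204/325 -8/325; 0 0 1]

T = [-457/325 49/325 2073/325; -253/325 -204/325 -8/325; 0 0 1]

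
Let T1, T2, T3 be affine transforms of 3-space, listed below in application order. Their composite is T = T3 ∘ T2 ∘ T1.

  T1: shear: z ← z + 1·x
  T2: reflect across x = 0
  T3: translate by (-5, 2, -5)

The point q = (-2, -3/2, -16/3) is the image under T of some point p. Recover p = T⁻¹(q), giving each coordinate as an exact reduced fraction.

p = (-3, -7/2, 8/3)

T1 = [1 0 0 0; 0 1 0 0; 1 0 1 0; 0 0 0 1]
T2·T1 = [-1 0 0 0; 0 1 0 0; 1 0 1 0; 0 0 0 1]
T3·…·T1 = [-1 0 0 -5; 0 1 0 2; 1 0 1 -5; 0 0 0 1]
det M = -1; M⁻¹ = [-1 0 0 -5; 0 1 0 -2; 1 0 1 10; 0 0 0 1]
M⁻¹ · (-2, -3/2, -16/3)ᵀ = (-3, -7/2, 8/3)ᵀ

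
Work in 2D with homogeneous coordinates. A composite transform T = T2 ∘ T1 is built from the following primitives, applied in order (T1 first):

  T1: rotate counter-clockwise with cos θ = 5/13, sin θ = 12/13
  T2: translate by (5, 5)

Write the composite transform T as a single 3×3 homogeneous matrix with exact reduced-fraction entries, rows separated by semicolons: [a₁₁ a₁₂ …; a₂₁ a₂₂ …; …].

T1 = [5/13 -12/13 0; 12/13 5/13 0; 0 0 1]
T2·T1 = [5/13 -12/13 5; 12/13 5/13 5; 0 0 1]

T = [5/13 -12/13 5; 12/13 5/13 5; 0 0 1]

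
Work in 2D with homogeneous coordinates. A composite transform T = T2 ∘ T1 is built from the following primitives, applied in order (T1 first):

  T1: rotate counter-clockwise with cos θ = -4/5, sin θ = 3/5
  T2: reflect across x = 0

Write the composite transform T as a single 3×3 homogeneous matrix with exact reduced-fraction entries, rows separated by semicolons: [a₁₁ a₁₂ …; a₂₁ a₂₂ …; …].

T1 = [-4/5 -3/5 0; 3/5 -4/5 0; 0 0 1]
T2·T1 = [4/5 3/5 0; 3/5 -4/5 0; 0 0 1]

T = [4/5 3/5 0; 3/5 -4/5 0; 0 0 1]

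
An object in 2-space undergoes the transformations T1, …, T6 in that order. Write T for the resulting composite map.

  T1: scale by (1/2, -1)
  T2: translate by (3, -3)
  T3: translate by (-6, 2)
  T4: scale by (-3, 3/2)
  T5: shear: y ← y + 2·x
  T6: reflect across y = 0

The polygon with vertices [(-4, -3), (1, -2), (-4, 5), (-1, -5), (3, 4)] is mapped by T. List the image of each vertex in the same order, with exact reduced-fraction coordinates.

T1 scale by (1/2, -1): (-4, -3) → (-2, 3); (1, -2) → (1/2, 2); (-4, 5) → (-2, -5); (-1, -5) → (-1/2, 5); (3, 4) → (3/2, -4)
T2 translate by (3, -3): (-2, 3) → (1, 0); (1/2, 2) → (7/2, -1); (-2, -5) → (1, -8); (-1/2, 5) → (5/2, 2); (3/2, -4) → (9/2, -7)
T3 translate by (-6, 2): (1, 0) → (-5, 2); (7/2, -1) → (-5/2, 1); (1, -8) → (-5, -6); (5/2, 2) → (-7/2, 4); (9/2, -7) → (-3/2, -5)
T4 scale by (-3, 3/2): (-5, 2) → (15, 3); (-5/2, 1) → (15/2, 3/2); (-5, -6) → (15, -9); (-7/2, 4) → (21/2, 6); (-3/2, -5) → (9/2, -15/2)
T5 shear: y ← y + 2·x: (15, 3) → (15, 33); (15/2, 3/2) → (15/2, 33/2); (15, -9) → (15, 21); (21/2, 6) → (21/2, 27); (9/2, -15/2) → (9/2, 3/2)
T6 reflect across y = 0: (15, 33) → (15, -33); (15/2, 33/2) → (15/2, -33/2); (15, 21) → (15, -21); (21/2, 27) → (21/2, -27); (9/2, 3/2) → (9/2, -3/2)

image vertices: (15, -33), (15/2, -33/2), (15, -21), (21/2, -27), (9/2, -3/2)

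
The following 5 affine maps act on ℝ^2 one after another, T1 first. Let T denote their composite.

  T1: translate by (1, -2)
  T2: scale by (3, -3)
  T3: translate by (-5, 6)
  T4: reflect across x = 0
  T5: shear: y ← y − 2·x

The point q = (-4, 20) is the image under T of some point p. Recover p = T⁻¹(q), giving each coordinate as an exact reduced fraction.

p = (2, 0)

T1 = [1 0 1; 0 1 -2; 0 0 1]
T2·T1 = [3 0 3; 0 -3 6; 0 0 1]
T3·…·T1 = [3 0 -2; 0 -3 12; 0 0 1]
T4·…·T1 = [-3 0 2; 0 -3 12; 0 0 1]
T5·…·T1 = [-3 0 2; 6 -3 8; 0 0 1]
det M = 9; M⁻¹ = [-1/3 0 2/3; -2/3 -1/3 4; 0 0 1]
M⁻¹ · (-4, 20)ᵀ = (2, 0)ᵀ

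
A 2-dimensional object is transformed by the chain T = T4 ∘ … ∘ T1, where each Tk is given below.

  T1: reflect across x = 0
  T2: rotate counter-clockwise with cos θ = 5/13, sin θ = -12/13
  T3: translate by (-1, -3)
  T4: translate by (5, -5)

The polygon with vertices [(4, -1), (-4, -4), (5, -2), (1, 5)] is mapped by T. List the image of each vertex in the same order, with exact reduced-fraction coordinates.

T1 reflect across x = 0: (4, -1) → (-4, -1); (-4, -4) → (4, -4); (5, -2) → (-5, -2); (1, 5) → (-1, 5)
T2 rotate counter-clockwise with cos θ = 5/13, sin θ = -12/13: (-4, -1) → (-32/13, 43/13); (4, -4) → (-28/13, -68/13); (-5, -2) → (-49/13, 50/13); (-1, 5) → (55/13, 37/13)
T3 translate by (-1, -3): (-32/13, 43/13) → (-45/13, 4/13); (-28/13, -68/13) → (-41/13, -107/13); (-49/13, 50/13) → (-62/13, 11/13); (55/13, 37/13) → (42/13, -2/13)
T4 translate by (5, -5): (-45/13, 4/13) → (20/13, -61/13); (-41/13, -107/13) → (24/13, -172/13); (-62/13, 11/13) → (3/13, -54/13); (42/13, -2/13) → (107/13, -67/13)

image vertices: (20/13, -61/13), (24/13, -172/13), (3/13, -54/13), (107/13, -67/13)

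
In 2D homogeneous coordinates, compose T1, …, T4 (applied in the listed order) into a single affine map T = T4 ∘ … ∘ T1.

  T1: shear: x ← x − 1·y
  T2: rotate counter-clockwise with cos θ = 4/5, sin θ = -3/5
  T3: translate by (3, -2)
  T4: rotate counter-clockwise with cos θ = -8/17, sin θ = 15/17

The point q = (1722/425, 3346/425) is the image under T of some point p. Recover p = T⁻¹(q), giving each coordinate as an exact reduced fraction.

p = (9/5, -3)

T1 = [1 -1 0; 0 1 0; 0 0 1]
T2·T1 = [4/5 -1/5 0; -3/5 7/5 0; 0 0 1]
T3·…·T1 = [4/5 -1/5 3; -3/5 7/5 -2; 0 0 1]
T4·…·T1 = [13/85 -97/85 6/17; 84/85 -71/85 61/17; 0 0 1]
det M = 1; M⁻¹ = [-71/85 97/85 -19/5; -84/85 13/85 -1/5; 0 0 1]
M⁻¹ · (1722/425, 3346/425)ᵀ = (9/5, -3)ᵀ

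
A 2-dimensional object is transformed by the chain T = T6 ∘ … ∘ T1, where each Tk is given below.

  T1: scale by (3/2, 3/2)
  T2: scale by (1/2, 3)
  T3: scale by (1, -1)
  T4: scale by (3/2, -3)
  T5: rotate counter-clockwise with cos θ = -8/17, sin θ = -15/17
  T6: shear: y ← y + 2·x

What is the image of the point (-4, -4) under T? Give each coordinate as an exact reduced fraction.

T(p) = (-774/17, -2097/34)

T1 scale by (3/2, 3/2): (-4, -4) → (-6, -6)
T2 scale by (1/2, 3): (-6, -6) → (-3, -18)
T3 scale by (1, -1): (-3, -18) → (-3, 18)
T4 scale by (3/2, -3): (-3, 18) → (-9/2, -54)
T5 rotate counter-clockwise with cos θ = -8/17, sin θ = -15/17: (-9/2, -54) → (-774/17, 999/34)
T6 shear: y ← y + 2·x: (-774/17, 999/34) → (-774/17, -2097/34)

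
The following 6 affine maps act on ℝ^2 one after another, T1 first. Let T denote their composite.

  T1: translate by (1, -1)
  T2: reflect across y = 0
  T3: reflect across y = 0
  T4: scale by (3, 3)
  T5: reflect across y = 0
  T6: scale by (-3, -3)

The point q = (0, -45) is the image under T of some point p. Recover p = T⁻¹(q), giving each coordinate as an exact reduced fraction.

T1 = [1 0 1; 0 1 -1; 0 0 1]
T2·T1 = [1 0 1; 0 -1 1; 0 0 1]
T3·…·T1 = [1 0 1; 0 1 -1; 0 0 1]
T4·…·T1 = [3 0 3; 0 3 -3; 0 0 1]
T5·…·T1 = [3 0 3; 0 -3 3; 0 0 1]
T6·…·T1 = [-9 0 -9; 0 9 -9; 0 0 1]
det M = -81; M⁻¹ = [-1/9 0 -1; 0 1/9 1; 0 0 1]
M⁻¹ · (0, -45)ᵀ = (-1, -4)ᵀ

p = (-1, -4)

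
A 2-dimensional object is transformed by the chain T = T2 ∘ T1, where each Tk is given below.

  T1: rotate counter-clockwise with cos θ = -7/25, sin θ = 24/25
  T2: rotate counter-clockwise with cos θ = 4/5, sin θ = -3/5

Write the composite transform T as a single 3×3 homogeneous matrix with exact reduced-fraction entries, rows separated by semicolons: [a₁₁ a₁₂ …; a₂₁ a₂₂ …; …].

T = [44/125 -117/125 0; 117/125 44/125 0; 0 0 1]

T1 = [-7/25 -24/25 0; 24/25 -7/25 0; 0 0 1]
T2·T1 = [44/125 -117/125 0; 117/125 44/125 0; 0 0 1]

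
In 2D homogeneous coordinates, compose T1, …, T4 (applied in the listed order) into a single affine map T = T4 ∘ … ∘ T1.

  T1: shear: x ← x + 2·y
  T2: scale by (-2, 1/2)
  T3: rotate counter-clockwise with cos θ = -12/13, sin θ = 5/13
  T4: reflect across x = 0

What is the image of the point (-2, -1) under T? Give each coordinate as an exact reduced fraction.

T1 shear: x ← x + 2·y: (-2, -1) → (-4, -1)
T2 scale by (-2, 1/2): (-4, -1) → (8, -1/2)
T3 rotate counter-clockwise with cos θ = -12/13, sin θ = 5/13: (8, -1/2) → (-187/26, 46/13)
T4 reflect across x = 0: (-187/26, 46/13) → (187/26, 46/13)

T(p) = (187/26, 46/13)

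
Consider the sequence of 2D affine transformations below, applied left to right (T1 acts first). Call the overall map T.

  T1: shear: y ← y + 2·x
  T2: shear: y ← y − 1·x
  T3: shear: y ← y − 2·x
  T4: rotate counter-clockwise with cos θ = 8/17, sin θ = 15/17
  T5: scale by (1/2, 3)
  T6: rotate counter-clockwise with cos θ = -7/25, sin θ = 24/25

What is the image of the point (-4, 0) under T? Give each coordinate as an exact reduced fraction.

T1 shear: y ← y + 2·x: (-4, 0) → (-4, -8)
T2 shear: y ← y − 1·x: (-4, -8) → (-4, -4)
T3 shear: y ← y − 2·x: (-4, -4) → (-4, 4)
T4 rotate counter-clockwise with cos θ = 8/17, sin θ = 15/17: (-4, 4) → (-92/17, -28/17)
T5 scale by (1/2, 3): (-92/17, -28/17) → (-46/17, -84/17)
T6 rotate counter-clockwise with cos θ = -7/25, sin θ = 24/25: (-46/17, -84/17) → (2338/425, -516/425)

T(p) = (2338/425, -516/425)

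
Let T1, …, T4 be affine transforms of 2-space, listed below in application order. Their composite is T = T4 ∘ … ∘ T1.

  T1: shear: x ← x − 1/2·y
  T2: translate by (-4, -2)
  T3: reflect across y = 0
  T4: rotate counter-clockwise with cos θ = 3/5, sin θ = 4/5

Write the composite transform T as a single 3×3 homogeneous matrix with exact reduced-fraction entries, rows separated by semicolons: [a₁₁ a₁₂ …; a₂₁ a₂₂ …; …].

T1 = [1 -1/2 0; 0 1 0; 0 0 1]
T2·T1 = [1 -1/2 -4; 0 1 -2; 0 0 1]
T3·…·T1 = [1 -1/2 -4; 0 -1 2; 0 0 1]
T4·…·T1 = [3/5 1/2 -4; 4/5 -1 -2; 0 0 1]

T = [3/5 1/2 -4; 4/5 -1 -2; 0 0 1]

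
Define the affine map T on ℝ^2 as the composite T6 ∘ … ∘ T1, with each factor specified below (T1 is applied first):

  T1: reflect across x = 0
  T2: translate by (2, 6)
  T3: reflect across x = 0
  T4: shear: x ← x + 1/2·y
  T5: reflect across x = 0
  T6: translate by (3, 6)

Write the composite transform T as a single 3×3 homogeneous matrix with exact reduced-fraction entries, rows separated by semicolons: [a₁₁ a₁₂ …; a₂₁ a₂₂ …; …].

T1 = [-1 0 0; 0 1 0; 0 0 1]
T2·T1 = [-1 0 2; 0 1 6; 0 0 1]
T3·…·T1 = [1 0 -2; 0 1 6; 0 0 1]
T4·…·T1 = [1 1/2 1; 0 1 6; 0 0 1]
T5·…·T1 = [-1 -1/2 -1; 0 1 6; 0 0 1]
T6·…·T1 = [-1 -1/2 2; 0 1 12; 0 0 1]

T = [-1 -1/2 2; 0 1 12; 0 0 1]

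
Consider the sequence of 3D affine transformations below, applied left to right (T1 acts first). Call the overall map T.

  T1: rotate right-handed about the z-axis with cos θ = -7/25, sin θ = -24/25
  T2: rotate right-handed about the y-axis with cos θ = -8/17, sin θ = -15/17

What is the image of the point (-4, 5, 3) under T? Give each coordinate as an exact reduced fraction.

T(p) = (-2309/425, 61/25, 324/85)

T1 rotate right-handed about the z-axis with cos θ = -7/25, sin θ = -24/25: (-4, 5, 3) → (148/25, 61/25, 3)
T2 rotate right-handed about the y-axis with cos θ = -8/17, sin θ = -15/17: (148/25, 61/25, 3) → (-2309/425, 61/25, 324/85)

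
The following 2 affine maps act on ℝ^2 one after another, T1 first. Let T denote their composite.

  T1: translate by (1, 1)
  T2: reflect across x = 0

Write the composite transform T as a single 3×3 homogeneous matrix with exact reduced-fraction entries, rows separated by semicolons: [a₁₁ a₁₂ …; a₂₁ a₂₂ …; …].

T1 = [1 0 1; 0 1 1; 0 0 1]
T2·T1 = [-1 0 -1; 0 1 1; 0 0 1]

T = [-1 0 -1; 0 1 1; 0 0 1]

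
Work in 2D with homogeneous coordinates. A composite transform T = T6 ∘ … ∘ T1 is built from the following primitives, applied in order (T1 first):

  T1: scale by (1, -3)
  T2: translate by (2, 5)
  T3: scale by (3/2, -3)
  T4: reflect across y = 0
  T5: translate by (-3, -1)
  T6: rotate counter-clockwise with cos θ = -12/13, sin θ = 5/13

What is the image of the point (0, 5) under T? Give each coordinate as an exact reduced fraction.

T1 scale by (1, -3): (0, 5) → (0, -15)
T2 translate by (2, 5): (0, -15) → (2, -10)
T3 scale by (3/2, -3): (2, -10) → (3, 30)
T4 reflect across y = 0: (3, 30) → (3, -30)
T5 translate by (-3, -1): (3, -30) → (0, -31)
T6 rotate counter-clockwise with cos θ = -12/13, sin θ = 5/13: (0, -31) → (155/13, 372/13)

T(p) = (155/13, 372/13)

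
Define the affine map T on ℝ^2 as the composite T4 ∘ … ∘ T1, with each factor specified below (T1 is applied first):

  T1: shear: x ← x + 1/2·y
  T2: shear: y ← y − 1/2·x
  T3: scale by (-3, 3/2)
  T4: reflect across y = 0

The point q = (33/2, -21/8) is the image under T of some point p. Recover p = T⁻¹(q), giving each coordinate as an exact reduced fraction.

T1 = [1 1/2 0; 0 1 0; 0 0 1]
T2·T1 = [1 1/2 0; -1/2 3/4 0; 0 0 1]
T3·…·T1 = [-3 -3/2 0; -3/4 9/8 0; 0 0 1]
T4·…·T1 = [-3 -3/2 0; 3/4 -9/8 0; 0 0 1]
det M = 9/2; M⁻¹ = [-1/4 1/3 0; -1/6 -2/3 0; 0 0 1]
M⁻¹ · (33/2, -21/8)ᵀ = (-5, -1)ᵀ

p = (-5, -1)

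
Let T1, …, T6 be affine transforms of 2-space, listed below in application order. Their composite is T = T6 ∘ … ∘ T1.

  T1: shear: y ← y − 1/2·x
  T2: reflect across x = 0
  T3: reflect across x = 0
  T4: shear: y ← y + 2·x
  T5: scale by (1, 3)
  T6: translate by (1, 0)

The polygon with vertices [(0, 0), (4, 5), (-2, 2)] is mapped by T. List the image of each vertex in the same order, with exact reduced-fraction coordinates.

T1 shear: y ← y − 1/2·x: (0, 0) → (0, 0); (4, 5) → (4, 3); (-2, 2) → (-2, 3)
T2 reflect across x = 0: (0, 0) → (0, 0); (4, 3) → (-4, 3); (-2, 3) → (2, 3)
T3 reflect across x = 0: (0, 0) → (0, 0); (-4, 3) → (4, 3); (2, 3) → (-2, 3)
T4 shear: y ← y + 2·x: (0, 0) → (0, 0); (4, 3) → (4, 11); (-2, 3) → (-2, -1)
T5 scale by (1, 3): (0, 0) → (0, 0); (4, 11) → (4, 33); (-2, -1) → (-2, -3)
T6 translate by (1, 0): (0, 0) → (1, 0); (4, 33) → (5, 33); (-2, -3) → (-1, -3)

image vertices: (1, 0), (5, 33), (-1, -3)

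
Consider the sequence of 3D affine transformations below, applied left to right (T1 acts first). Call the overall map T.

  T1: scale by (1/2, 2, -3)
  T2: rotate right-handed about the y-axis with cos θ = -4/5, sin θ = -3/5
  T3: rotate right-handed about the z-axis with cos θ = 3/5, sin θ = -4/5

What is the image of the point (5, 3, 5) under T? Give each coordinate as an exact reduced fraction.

T1 scale by (1/2, 2, -3): (5, 3, 5) → (5/2, 6, -15)
T2 rotate right-handed about the y-axis with cos θ = -4/5, sin θ = -3/5: (5/2, 6, -15) → (7, 6, 27/2)
T3 rotate right-handed about the z-axis with cos θ = 3/5, sin θ = -4/5: (7, 6, 27/2) → (9, -2, 27/2)

T(p) = (9, -2, 27/2)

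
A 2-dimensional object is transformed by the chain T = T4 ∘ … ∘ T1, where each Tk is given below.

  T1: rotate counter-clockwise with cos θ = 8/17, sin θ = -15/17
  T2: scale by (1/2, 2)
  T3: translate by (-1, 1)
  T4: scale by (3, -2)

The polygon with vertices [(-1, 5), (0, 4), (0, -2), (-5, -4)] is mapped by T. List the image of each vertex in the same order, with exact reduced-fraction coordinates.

image vertices: (99/34, -254/17), (39/17, -162/17), (-96/17, 30/17), (-201/17, -206/17)

T1 rotate counter-clockwise with cos θ = 8/17, sin θ = -15/17: (-1, 5) → (67/17, 55/17); (0, 4) → (60/17, 32/17); (0, -2) → (-30/17, -16/17); (-5, -4) → (-100/17, 43/17)
T2 scale by (1/2, 2): (67/17, 55/17) → (67/34, 110/17); (60/17, 32/17) → (30/17, 64/17); (-30/17, -16/17) → (-15/17, -32/17); (-100/17, 43/17) → (-50/17, 86/17)
T3 translate by (-1, 1): (67/34, 110/17) → (33/34, 127/17); (30/17, 64/17) → (13/17, 81/17); (-15/17, -32/17) → (-32/17, -15/17); (-50/17, 86/17) → (-67/17, 103/17)
T4 scale by (3, -2): (33/34, 127/17) → (99/34, -254/17); (13/17, 81/17) → (39/17, -162/17); (-32/17, -15/17) → (-96/17, 30/17); (-67/17, 103/17) → (-201/17, -206/17)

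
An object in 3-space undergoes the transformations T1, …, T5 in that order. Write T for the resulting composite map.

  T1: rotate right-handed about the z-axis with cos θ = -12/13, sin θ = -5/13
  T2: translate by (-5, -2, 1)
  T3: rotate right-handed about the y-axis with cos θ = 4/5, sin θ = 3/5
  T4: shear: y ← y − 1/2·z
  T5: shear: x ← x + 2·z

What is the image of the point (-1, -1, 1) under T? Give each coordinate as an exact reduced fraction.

T1 rotate right-handed about the z-axis with cos θ = -12/13, sin θ = -5/13: (-1, -1, 1) → (7/13, 17/13, 1)
T2 translate by (-5, -2, 1): (7/13, 17/13, 1) → (-58/13, -9/13, 2)
T3 rotate right-handed about the y-axis with cos θ = 4/5, sin θ = 3/5: (-58/13, -9/13, 2) → (-154/65, -9/13, 278/65)
T4 shear: y ← y − 1/2·z: (-154/65, -9/13, 278/65) → (-154/65, -184/65, 278/65)
T5 shear: x ← x + 2·z: (-154/65, -184/65, 278/65) → (402/65, -184/65, 278/65)

T(p) = (402/65, -184/65, 278/65)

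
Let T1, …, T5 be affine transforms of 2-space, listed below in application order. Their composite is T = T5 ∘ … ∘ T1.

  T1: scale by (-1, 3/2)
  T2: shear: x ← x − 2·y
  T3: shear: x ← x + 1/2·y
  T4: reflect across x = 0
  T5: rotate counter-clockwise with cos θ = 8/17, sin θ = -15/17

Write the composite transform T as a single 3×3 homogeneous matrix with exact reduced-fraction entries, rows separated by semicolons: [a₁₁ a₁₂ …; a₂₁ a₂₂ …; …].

T1 = [-1 0 0; 0 3/2 0; 0 0 1]
T2·T1 = [-1 -3 0; 0 3/2 0; 0 0 1]
T3·…·T1 = [-1 -9/4 0; 0 3/2 0; 0 0 1]
T4·…·T1 = [1 9/4 0; 0 3/2 0; 0 0 1]
T5·…·T1 = [8/17 81/34 0; -15/17 -87/68 0; 0 0 1]

T = [8/17 81/34 0; -15/17 -87/68 0; 0 0 1]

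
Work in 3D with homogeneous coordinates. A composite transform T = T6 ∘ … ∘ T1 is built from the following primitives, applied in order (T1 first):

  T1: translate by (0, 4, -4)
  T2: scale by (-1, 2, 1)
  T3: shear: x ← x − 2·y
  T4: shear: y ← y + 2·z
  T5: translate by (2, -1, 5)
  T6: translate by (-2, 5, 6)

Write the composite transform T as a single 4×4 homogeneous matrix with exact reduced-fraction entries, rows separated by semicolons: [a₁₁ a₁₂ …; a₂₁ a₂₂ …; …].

T = [-1 -4 0 -16; 0 2 2 4; 0 0 1 7; 0 0 0 1]

T1 = [1 0 0 0; 0 1 0 4; 0 0 1 -4; 0 0 0 1]
T2·T1 = [-1 0 0 0; 0 2 0 8; 0 0 1 -4; 0 0 0 1]
T3·…·T1 = [-1 -4 0 -16; 0 2 0 8; 0 0 1 -4; 0 0 0 1]
T4·…·T1 = [-1 -4 0 -16; 0 2 2 0; 0 0 1 -4; 0 0 0 1]
T5·…·T1 = [-1 -4 0 -14; 0 2 2 -1; 0 0 1 1; 0 0 0 1]
T6·…·T1 = [-1 -4 0 -16; 0 2 2 4; 0 0 1 7; 0 0 0 1]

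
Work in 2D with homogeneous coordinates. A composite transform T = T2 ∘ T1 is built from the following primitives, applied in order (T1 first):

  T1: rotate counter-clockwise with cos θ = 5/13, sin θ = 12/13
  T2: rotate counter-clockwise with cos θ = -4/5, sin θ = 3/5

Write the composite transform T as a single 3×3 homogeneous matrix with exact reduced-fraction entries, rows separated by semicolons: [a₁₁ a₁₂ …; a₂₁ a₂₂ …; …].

T1 = [5/13 -12/13 0; 12/13 5/13 0; 0 0 1]
T2·T1 = [-56/65 33/65 0; -33/65 -56/65 0; 0 0 1]

T = [-56/65 33/65 0; -33/65 -56/65 0; 0 0 1]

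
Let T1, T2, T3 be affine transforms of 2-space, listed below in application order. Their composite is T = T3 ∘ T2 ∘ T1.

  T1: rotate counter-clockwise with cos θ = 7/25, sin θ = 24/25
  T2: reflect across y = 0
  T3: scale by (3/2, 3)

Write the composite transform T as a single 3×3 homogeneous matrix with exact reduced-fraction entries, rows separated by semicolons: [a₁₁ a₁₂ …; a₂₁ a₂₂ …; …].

T1 = [7/25 -24/25 0; 24/25 7/25 0; 0 0 1]
T2·T1 = [7/25 -24/25 0; -24/25 -7/25 0; 0 0 1]
T3·…·T1 = [21/50 -36/25 0; -72/25 -21/25 0; 0 0 1]

T = [21/50 -36/25 0; -72/25 -21/25 0; 0 0 1]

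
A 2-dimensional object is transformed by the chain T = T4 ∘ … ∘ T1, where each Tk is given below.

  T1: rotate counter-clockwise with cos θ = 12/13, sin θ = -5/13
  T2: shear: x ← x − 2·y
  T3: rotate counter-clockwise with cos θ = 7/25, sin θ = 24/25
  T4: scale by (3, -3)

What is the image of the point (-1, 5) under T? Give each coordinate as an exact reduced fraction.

T(p) = (-549/25, 543/25)

T1 rotate counter-clockwise with cos θ = 12/13, sin θ = -5/13: (-1, 5) → (1, 5)
T2 shear: x ← x − 2·y: (1, 5) → (-9, 5)
T3 rotate counter-clockwise with cos θ = 7/25, sin θ = 24/25: (-9, 5) → (-183/25, -181/25)
T4 scale by (3, -3): (-183/25, -181/25) → (-549/25, 543/25)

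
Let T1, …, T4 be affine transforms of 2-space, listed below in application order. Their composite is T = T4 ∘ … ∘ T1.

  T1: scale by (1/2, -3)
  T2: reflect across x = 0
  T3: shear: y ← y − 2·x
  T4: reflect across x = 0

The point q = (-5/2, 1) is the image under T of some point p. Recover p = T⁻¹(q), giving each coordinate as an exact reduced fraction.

p = (-5, -2)

T1 = [1/2 0 0; 0 -3 0; 0 0 1]
T2·T1 = [-1/2 0 0; 0 -3 0; 0 0 1]
T3·…·T1 = [-1/2 0 0; 1 -3 0; 0 0 1]
T4·…·T1 = [1/2 0 0; 1 -3 0; 0 0 1]
det M = -3/2; M⁻¹ = [2 0 0; 2/3 -1/3 0; 0 0 1]
M⁻¹ · (-5/2, 1)ᵀ = (-5, -2)ᵀ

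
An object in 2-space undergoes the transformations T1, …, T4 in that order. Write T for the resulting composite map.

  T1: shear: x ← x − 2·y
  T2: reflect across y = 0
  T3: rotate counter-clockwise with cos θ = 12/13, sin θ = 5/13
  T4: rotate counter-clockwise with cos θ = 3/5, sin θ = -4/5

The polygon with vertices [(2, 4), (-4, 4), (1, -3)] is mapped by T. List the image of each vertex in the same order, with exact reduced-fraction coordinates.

T1 shear: x ← x − 2·y: (2, 4) → (-6, 4); (-4, 4) → (-12, 4); (1, -3) → (7, -3)
T2 reflect across y = 0: (-6, 4) → (-6, -4); (-12, 4) → (-12, -4); (7, -3) → (7, 3)
T3 rotate counter-clockwise with cos θ = 12/13, sin θ = 5/13: (-6, -4) → (-4, -6); (-12, -4) → (-124/13, -108/13); (7, 3) → (69/13, 71/13)
T4 rotate counter-clockwise with cos θ = 3/5, sin θ = -4/5: (-4, -6) → (-36/5, -2/5); (-124/13, -108/13) → (-804/65, 172/65); (69/13, 71/13) → (491/65, -63/65)

image vertices: (-36/5, -2/5), (-804/65, 172/65), (491/65, -63/65)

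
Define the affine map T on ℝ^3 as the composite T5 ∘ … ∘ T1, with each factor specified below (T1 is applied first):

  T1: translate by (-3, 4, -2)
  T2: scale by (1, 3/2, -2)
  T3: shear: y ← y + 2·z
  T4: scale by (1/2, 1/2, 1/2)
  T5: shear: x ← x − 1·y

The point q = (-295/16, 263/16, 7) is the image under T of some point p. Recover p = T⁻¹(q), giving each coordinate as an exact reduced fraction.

p = (-1, -3/4, -5)

T1 = [1 0 0 -3; 0 1 0 4; 0 0 1 -2; 0 0 0 1]
T2·T1 = [1 0 0 -3; 0 3/2 0 6; 0 0 -2 4; 0 0 0 1]
T3·…·T1 = [1 0 0 -3; 0 3/2 -4 14; 0 0 -2 4; 0 0 0 1]
T4·…·T1 = [1/2 0 0 -3/2; 0 3/4 -2 7; 0 0 -1 2; 0 0 0 1]
T5·…·T1 = [1/2 -3/4 2 -17/2; 0 3/4 -2 7; 0 0 -1 2; 0 0 0 1]
det M = -3/8; M⁻¹ = [2 2 0 3; 0 4/3 -8/3 -4; 0 0 -1 2; 0 0 0 1]
M⁻¹ · (-295/16, 263/16, 7)ᵀ = (-1, -3/4, -5)ᵀ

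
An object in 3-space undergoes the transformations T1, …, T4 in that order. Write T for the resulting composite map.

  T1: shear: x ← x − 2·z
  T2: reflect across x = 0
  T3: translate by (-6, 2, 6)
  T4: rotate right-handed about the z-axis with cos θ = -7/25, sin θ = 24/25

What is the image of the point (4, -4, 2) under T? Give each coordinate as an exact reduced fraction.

T1 shear: x ← x − 2·z: (4, -4, 2) → (0, -4, 2)
T2 reflect across x = 0: (0, -4, 2) → (0, -4, 2)
T3 translate by (-6, 2, 6): (0, -4, 2) → (-6, -2, 8)
T4 rotate right-handed about the z-axis with cos θ = -7/25, sin θ = 24/25: (-6, -2, 8) → (18/5, -26/5, 8)

T(p) = (18/5, -26/5, 8)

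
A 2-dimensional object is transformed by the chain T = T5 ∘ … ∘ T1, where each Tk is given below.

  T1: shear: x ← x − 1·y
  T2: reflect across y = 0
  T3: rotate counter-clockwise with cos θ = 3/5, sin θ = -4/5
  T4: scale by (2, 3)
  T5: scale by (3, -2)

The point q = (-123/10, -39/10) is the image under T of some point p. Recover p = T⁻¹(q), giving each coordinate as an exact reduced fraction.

p = (-1/2, 5/4)

T1 = [1 -1 0; 0 1 0; 0 0 1]
T2·T1 = [1 -1 0; 0 -1 0; 0 0 1]
T3·…·T1 = [3/5 -7/5 0; -4/5 1/5 0; 0 0 1]
T4·…·T1 = [6/5 -14/5 0; -12/5 3/5 0; 0 0 1]
T5·…·T1 = [18/5 -42/5 0; 24/5 -6/5 0; 0 0 1]
det M = 36; M⁻¹ = [-1/30 7/30 0; -2/15 1/10 0; 0 0 1]
M⁻¹ · (-123/10, -39/10)ᵀ = (-1/2, 5/4)ᵀ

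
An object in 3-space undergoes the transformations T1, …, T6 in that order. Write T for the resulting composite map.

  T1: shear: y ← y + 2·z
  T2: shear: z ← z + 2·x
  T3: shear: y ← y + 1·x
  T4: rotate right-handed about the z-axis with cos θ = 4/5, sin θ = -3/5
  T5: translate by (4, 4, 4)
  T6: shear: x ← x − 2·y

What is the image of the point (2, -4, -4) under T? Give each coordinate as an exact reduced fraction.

T(p) = (10, -26/5, 4)

T1 shear: y ← y + 2·z: (2, -4, -4) → (2, -12, -4)
T2 shear: z ← z + 2·x: (2, -12, -4) → (2, -12, 0)
T3 shear: y ← y + 1·x: (2, -12, 0) → (2, -10, 0)
T4 rotate right-handed about the z-axis with cos θ = 4/5, sin θ = -3/5: (2, -10, 0) → (-22/5, -46/5, 0)
T5 translate by (4, 4, 4): (-22/5, -46/5, 0) → (-2/5, -26/5, 4)
T6 shear: x ← x − 2·y: (-2/5, -26/5, 4) → (10, -26/5, 4)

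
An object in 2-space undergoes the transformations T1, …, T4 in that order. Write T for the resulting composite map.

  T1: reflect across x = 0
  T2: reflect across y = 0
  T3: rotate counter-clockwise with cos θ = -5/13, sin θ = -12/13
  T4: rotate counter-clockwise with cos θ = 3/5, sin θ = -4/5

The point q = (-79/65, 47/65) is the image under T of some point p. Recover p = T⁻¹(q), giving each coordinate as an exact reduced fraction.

T1 = [-1 0 0; 0 1 0; 0 0 1]
T2·T1 = [-1 0 0; 0 -1 0; 0 0 1]
T3·…·T1 = [5/13 -12/13 0; 12/13 5/13 0; 0 0 1]
T4·…·T1 = [63/65 -16/65 0; 16/65 63/65 0; 0 0 1]
det M = 1; M⁻¹ = [63/65 16/65 0; -16/65 63/65 0; 0 0 1]
M⁻¹ · (-79/65, 47/65)ᵀ = (-1, 1)ᵀ

p = (-1, 1)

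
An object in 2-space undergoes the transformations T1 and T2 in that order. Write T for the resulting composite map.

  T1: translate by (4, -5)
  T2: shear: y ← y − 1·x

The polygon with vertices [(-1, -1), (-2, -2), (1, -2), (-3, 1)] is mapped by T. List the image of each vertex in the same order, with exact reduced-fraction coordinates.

T1 translate by (4, -5): (-1, -1) → (3, -6); (-2, -2) → (2, -7); (1, -2) → (5, -7); (-3, 1) → (1, -4)
T2 shear: y ← y − 1·x: (3, -6) → (3, -9); (2, -7) → (2, -9); (5, -7) → (5, -12); (1, -4) → (1, -5)

image vertices: (3, -9), (2, -9), (5, -12), (1, -5)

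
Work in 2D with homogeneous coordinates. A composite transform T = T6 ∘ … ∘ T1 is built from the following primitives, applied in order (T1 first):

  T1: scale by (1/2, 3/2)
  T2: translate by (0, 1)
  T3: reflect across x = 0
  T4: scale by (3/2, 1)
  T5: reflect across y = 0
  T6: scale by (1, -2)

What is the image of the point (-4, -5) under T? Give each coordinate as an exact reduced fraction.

T1 scale by (1/2, 3/2): (-4, -5) → (-2, -15/2)
T2 translate by (0, 1): (-2, -15/2) → (-2, -13/2)
T3 reflect across x = 0: (-2, -13/2) → (2, -13/2)
T4 scale by (3/2, 1): (2, -13/2) → (3, -13/2)
T5 reflect across y = 0: (3, -13/2) → (3, 13/2)
T6 scale by (1, -2): (3, 13/2) → (3, -13)

T(p) = (3, -13)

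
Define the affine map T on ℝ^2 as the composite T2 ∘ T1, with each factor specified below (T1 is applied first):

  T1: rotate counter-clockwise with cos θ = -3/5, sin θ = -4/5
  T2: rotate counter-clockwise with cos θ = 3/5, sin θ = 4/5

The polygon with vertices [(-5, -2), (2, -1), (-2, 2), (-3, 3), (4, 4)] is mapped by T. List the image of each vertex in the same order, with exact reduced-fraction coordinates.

image vertices: (-83/25, 106/25), (-2/5, -11/5), (34/25, 62/25), (51/25, 93/25), (124/25, -68/25)

T1 rotate counter-clockwise with cos θ = -3/5, sin θ = -4/5: (-5, -2) → (7/5, 26/5); (2, -1) → (-2, -1); (-2, 2) → (14/5, 2/5); (-3, 3) → (21/5, 3/5); (4, 4) → (4/5, -28/5)
T2 rotate counter-clockwise with cos θ = 3/5, sin θ = 4/5: (7/5, 26/5) → (-83/25, 106/25); (-2, -1) → (-2/5, -11/5); (14/5, 2/5) → (34/25, 62/25); (21/5, 3/5) → (51/25, 93/25); (4/5, -28/5) → (124/25, -68/25)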